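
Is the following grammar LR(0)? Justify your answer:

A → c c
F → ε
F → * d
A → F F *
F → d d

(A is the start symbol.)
No. Shift-reduce conflict between [F → .] and [A → . c c]

Augment with A' → A and build the canonical LR(0) collection (I0 = CLOSURE({[A' → . A]}), then GOTO on every symbol after a dot until no new states appear). It has 11 states:
  I0: { [A → . F F *], [A → . c c], [A' → . A], [F → . * d], [F → . d d], [F → .] }  — shift, reduce
  I1: { [F → * . d] }  — shift
  I2: { [A' → A .] }  — accept
  I3: { [A → F . F *], [F → . * d], [F → . d d], [F → .] }  — shift, reduce
  I4: { [A → c . c] }  — shift
  I5: { [F → d . d] }  — shift
  I6: { [F → d d .] }  — reduce
  I7: { [A → c c .] }  — reduce
  I8: { [A → F F . *] }  — shift
  I9: { [A → F F * .] }  — reduce
  I10: { [F → * d .] }  — reduce

Conflict in state I0:
  Shift-reduce conflict between [F → .] and [A → . c c]
So the grammar is NOT LR(0).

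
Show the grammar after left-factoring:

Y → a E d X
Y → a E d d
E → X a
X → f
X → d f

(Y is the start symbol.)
Y → a E d Y'
Y' → X
Y' → d
E → X a
X → f
X → d f

Left-factoring transforms A → αβ₁ | αβ₂ into A → αA' and A' → β₁ | β₂
(α is the longest common prefix among the alternatives). Repeat until
no nonterminal has two alternatives with a common prefix.

Round 1: Y has alternatives sharing prefix 'a E d'. Introduce Y': Y → a E d Y'
  Add: Y' → X
  Add: Y' → d

No remaining common prefixes — done.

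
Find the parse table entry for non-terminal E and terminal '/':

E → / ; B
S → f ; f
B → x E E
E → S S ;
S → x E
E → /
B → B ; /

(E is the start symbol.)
E → / ; B, E → /

To find M[E, '/'], we find productions for E where '/' is in the predict set (PREDICT(N → α) = (FIRST(α) \ {ε}) ∪ (FOLLOW(N) if α ⇒* ε)).

Relevant sets:
  FIRST(S) = { 'f', 'x' }

E → / ; B: PREDICT = { '/' }
  '/' is in predict set, so this production goes in M[E, '/']
E → S S ;: PREDICT = { 'f', 'x' }
E → /: PREDICT = { '/' }
  '/' is in predict set, so this production goes in M[E, '/']

M[E, '/'] = E → / ; B, E → /  (a multiply-defined cell — the grammar is not LL(1))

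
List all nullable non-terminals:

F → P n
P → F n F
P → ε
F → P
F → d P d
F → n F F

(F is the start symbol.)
{ 'F', 'P' }

A non-terminal is nullable if it can derive ε (the empty string): either it has an ε-production, or it has a production whose right-hand side consists entirely of nullable non-terminals.

ε-productions: P → ε
So P is immediately nullable.
F → P: every symbol on the right is nullable, so F is nullable too.
Every non-terminal is now nullable.
Nullable = { 'F', 'P' }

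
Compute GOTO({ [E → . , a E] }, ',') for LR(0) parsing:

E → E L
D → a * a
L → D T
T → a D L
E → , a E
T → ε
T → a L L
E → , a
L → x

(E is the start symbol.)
{ [E → , . a E] }

GOTO(I, ',') = CLOSURE({ [A → αX.β] : [A → α.Xβ] ∈ I, X = ',' })

Items with dot before ',', with the dot advanced:
  [E → . , a E] → [E → , . a E]
Closure adds nothing (no advanced item has the dot before a non-terminal).

GOTO = { [E → , . a E] }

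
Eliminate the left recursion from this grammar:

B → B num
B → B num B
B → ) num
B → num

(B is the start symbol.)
B → ) num B'
B → num B'
B' → num B'
B' → num B B'
B' → ε

B is directly left-recursive. The standard transformation for
  A → A α₁ | ... | A α_m | β₁ | ... | β_n
is
  A  → β₁ A' | ... | β_n A'
  A' → α₁ A' | ... | α_m A' | ε

B → ) num becomes B → ) num B'
B → num becomes B → num B'
B → B num becomes B' → num B'
B → B num B becomes B' → num B B'
Add B' → ε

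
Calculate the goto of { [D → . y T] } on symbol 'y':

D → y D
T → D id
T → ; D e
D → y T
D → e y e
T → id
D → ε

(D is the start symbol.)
GOTO(I, 'y') = CLOSURE({ [A → αX.β] : [A → α.Xβ] ∈ I, X = 'y' })

Items with dot before 'y', with the dot advanced:
  [D → . y T] → [D → y . T]
Closure of the advanced items:
  [D → y . T] has the dot before T: add [T → . D id], [T → . ; D e], [T → . id]
  [T → . D id] has the dot before D: add [D → . y D], [D → . y T], [D → . e y e], [D → .]

GOTO = { [D → . e y e], [D → . y D], [D → . y T], [D → .], [D → y . T], [T → . ; D e], [T → . D id], [T → . id] }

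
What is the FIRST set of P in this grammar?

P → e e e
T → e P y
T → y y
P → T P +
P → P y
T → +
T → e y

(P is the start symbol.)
To compute FIRST(P), examine every production with P on the left-hand side, reading each right-hand side left to right until a non-nullable symbol is reached.

FIRST sets of the other non-terminals involved (by the same procedure, iterated to a fixed point):
  FIRST(T) = { '+', 'e', 'y' }

From P → e e e:
  - e is a terminal: add 'e' and stop
From P → T P +:
  - T is a non-terminal: add FIRST(T) \ {ε} = { '+', 'e', 'y' }
    T is not nullable, so stop
From P → P y:
  - P is the symbol being defined: contributes nothing new
    P is not nullable, so stop

Collecting: FIRST(P) = { '+', 'e', 'y' }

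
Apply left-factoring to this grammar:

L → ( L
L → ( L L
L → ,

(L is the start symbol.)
Left-factoring transforms A → αβ₁ | αβ₂ into A → αA' and A' → β₁ | β₂
(α is the longest common prefix among the alternatives). Repeat until
no nonterminal has two alternatives with a common prefix.

Round 1: L has alternatives sharing prefix '( L'. Introduce L': L → ( L L'
  Add: L' → ε
  Add: L' → L

No remaining common prefixes — done.

Resulting grammar:
L → ( L L'
L' → ε
L' → L
L → ,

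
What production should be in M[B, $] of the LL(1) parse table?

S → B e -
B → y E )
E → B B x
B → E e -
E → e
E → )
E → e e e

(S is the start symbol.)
To find M[B, $], we find productions for B where $ is in the predict set (PREDICT(N → α) = (FIRST(α) \ {ε}) ∪ (FOLLOW(N) if α ⇒* ε)).

Relevant sets:
  FIRST(E) = { ')', 'e', 'y' }

B → y E ): PREDICT = { 'y' }
B → E e -: PREDICT = { ')', 'e', 'y' }

M[B, $] is empty (no production applies)

Answer: Empty (error entry)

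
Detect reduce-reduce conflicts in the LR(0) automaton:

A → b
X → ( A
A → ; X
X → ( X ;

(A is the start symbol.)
No reduce-reduce conflicts

A reduce-reduce conflict occurs when an LR(0) state has two complete items [A → α .] and [B → β .] — both call for a reduction, and with no lookahead the parser cannot choose between them.

Augment with A' → A and build the canonical LR(0) collection (I0 = CLOSURE({[A' → . A]}), then GOTO on every symbol after a dot until no new states appear). It has 9 states:
  I0: { [A → . ; X], [A → . b], [A' → . A] }  — shift
  I1: { [A → ; . X], [X → . ( A], [X → . ( X ;] }  — shift
  I2: { [A' → A .] }  — accept
  I3: { [A → b .] }  — reduce
  I4: { [A → . ; X], [A → . b], [X → ( . A], [X → ( . X ;], [X → . ( A], [X → . ( X ;] }  — shift
  I5: { [A → ; X .] }  — reduce
  I6: { [X → ( A .] }  — reduce
  I7: { [X → ( X . ;] }  — shift
  I8: { [X → ( X ; .] }  — reduce

No state contains more than one complete item.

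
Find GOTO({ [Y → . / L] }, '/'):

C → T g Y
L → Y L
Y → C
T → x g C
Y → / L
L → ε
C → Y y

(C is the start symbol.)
GOTO(I, '/') = CLOSURE({ [A → αX.β] : [A → α.Xβ] ∈ I, X = '/' })

Items with dot before '/', with the dot advanced:
  [Y → . / L] → [Y → / . L]
Closure of the advanced items:
  [Y → / . L] has the dot before L: add [L → . Y L], [L → .]
  [L → . Y L] has the dot before Y: add [Y → . C], [Y → . / L]
  [Y → . C] has the dot before C: add [C → . T g Y], [C → . Y y]
  [C → . T g Y] has the dot before T: add [T → . x g C]

GOTO = { [C → . T g Y], [C → . Y y], [L → . Y L], [L → .], [T → . x g C], [Y → . / L], [Y → . C], [Y → / . L] }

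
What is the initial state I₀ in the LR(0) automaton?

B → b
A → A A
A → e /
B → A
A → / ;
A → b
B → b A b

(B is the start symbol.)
First, augment the grammar with B' → B
I₀ = CLOSURE({ [B' → . B] }):
  [B' → . B] has the dot before B: add [B → . b], [B → . A], [B → . b A b]
  [B → . A] has the dot before A: add [A → . A A], [A → . e /], [A → . / ;], [A → . b]
No further items can be added.

I₀ = { [A → . / ;], [A → . A A], [A → . b], [A → . e /], [B → . A], [B → . b A b], [B → . b], [B' → . B] }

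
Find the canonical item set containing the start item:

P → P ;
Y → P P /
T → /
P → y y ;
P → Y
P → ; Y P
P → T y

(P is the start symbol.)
{ [P → . ; Y P], [P → . P ;], [P → . T y], [P → . Y], [P → . y y ;], [P' → . P], [T → . /], [Y → . P P /] }

First, augment the grammar with P' → P
I₀ = CLOSURE({ [P' → . P] }):
  [P' → . P] has the dot before P: add [P → . P ;], [P → . y y ;], [P → . Y], [P → . ; Y P], [P → . T y]
  [P → . Y] has the dot before Y: add [Y → . P P /]
  [P → . T y] has the dot before T: add [T → . /]
No further items can be added.

I₀ = { [P → . ; Y P], [P → . P ;], [P → . T y], [P → . Y], [P → . y y ;], [P' → . P], [T → . /], [Y → . P P /] }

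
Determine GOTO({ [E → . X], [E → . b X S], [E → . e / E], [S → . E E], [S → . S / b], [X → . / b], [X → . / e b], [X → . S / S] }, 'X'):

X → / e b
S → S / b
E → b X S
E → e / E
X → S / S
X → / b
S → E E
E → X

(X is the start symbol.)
{ [E → X .] }

GOTO(I, 'X') = CLOSURE({ [A → αX.β] : [A → α.Xβ] ∈ I, X = 'X' })

Items with dot before 'X', with the dot advanced:
  [E → . X] → [E → X .]
Closure adds nothing (no advanced item has the dot before a non-terminal).

GOTO = { [E → X .] }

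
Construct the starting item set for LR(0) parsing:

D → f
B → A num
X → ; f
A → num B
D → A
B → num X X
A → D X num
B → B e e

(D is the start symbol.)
{ [A → . D X num], [A → . num B], [D → . A], [D → . f], [D' → . D] }

First, augment the grammar with D' → D
I₀ = CLOSURE({ [D' → . D] }):
  [D' → . D] has the dot before D: add [D → . f], [D → . A]
  [D → . A] has the dot before A: add [A → . num B], [A → . D X num]
No further items can be added.

I₀ = { [A → . D X num], [A → . num B], [D → . A], [D → . f], [D' → . D] }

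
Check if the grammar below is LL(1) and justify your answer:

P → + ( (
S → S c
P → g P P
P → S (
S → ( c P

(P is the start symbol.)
A grammar is LL(1) if for each non-terminal N with multiple productions, the predict sets of those productions are pairwise disjoint, where PREDICT(N → α) = (FIRST(α) \ {ε}) ∪ (FOLLOW(N) if α ⇒* ε).

Relevant sets:
  FIRST(S) = { '(' }

For P:
  PREDICT(P → '+' '(' '(') = { '+' }
  PREDICT(P → g P P) = { 'g' }
  PREDICT(P → S '(') = { '(' }
For S:
  PREDICT(S → S c) = { '(' }
  PREDICT(S → '(' c P) = { '(' }

Conflict found: Predict set conflict for S: { '(' }
The grammar is NOT LL(1).

Answer: No. Predict set conflict for S: { '(' }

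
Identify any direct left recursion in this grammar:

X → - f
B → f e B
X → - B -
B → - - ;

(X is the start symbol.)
No direct left recursion

X → - f: starts with '-'
B → f e B: starts with f
X → - B -: starts with '-'
B → - - ;: starts with '-'

No direct left recursion found.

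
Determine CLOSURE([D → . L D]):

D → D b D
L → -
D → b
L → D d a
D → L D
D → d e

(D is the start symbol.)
To compute CLOSURE, for each item [A → α.Bβ] where B is a non-terminal, add [B → .γ] for all productions B → γ; repeat for the newly added items until nothing changes.

Start with: [D → . L D]
  [D → . L D] has the dot before L: add [L → . -], [L → . D d a]
  [L → . D d a] has the dot before D: add [D → . D b D], [D → . b], [D → . d e]
No further items can be added.

CLOSURE = { [D → . D b D], [D → . L D], [D → . b], [D → . d e], [L → . -], [L → . D d a] }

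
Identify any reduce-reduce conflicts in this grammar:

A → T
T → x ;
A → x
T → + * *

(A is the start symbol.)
Augment with A' → A and build the canonical LR(0) collection (I0 = CLOSURE({[A' → . A]}), then GOTO on every symbol after a dot until no new states appear). It has 8 states:
  I0: { [A → . T], [A → . x], [A' → . A], [T → . + * *], [T → . x ;] }  — shift
  I1: { [T → + . * *] }  — shift
  I2: { [A' → A .] }  — accept
  I3: { [A → T .] }  — reduce
  I4: { [A → x .], [T → x . ;] }  — shift, reduce
  I5: { [T → x ; .] }  — reduce
  I6: { [T → + * . *] }  — shift
  I7: { [T → + * * .] }  — reduce

No state contains more than one complete item.

Answer: No reduce-reduce conflicts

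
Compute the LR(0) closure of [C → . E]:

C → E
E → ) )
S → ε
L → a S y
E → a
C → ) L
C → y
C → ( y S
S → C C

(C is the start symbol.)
Start with: [C → . E]
  [C → . E] has the dot before E: add [E → . ) )], [E → . a]
No further items can be added.

CLOSURE = { [C → . E], [E → . ) )], [E → . a] }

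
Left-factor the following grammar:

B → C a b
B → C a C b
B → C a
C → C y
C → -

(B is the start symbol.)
Left-factoring transforms A → αβ₁ | αβ₂ into A → αA' and A' → β₁ | β₂
(α is the longest common prefix among the alternatives). Repeat until
no nonterminal has two alternatives with a common prefix.

Round 1: B has alternatives sharing prefix 'C a'. Introduce B': B → C a B'
  Add: B' → b
  Add: B' → C b
  Add: B' → ε

No remaining common prefixes — done.

Resulting grammar:
B → C a B'
B' → b
B' → C b
B' → ε
C → C y
C → -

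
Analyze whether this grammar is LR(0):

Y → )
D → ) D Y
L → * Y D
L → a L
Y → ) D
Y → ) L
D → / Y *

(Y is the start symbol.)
A grammar is LR(0) if no state in the canonical LR(0) collection has:
  - both a shift item (dot before a terminal) and a complete item (shift-reduce conflict), or
  - two or more complete items (reduce-reduce conflict; the accept item [Y' → Y .] counts as a complete item here).

Augment with Y' → Y and build the canonical LR(0) collection (I0 = CLOSURE({[Y' → . Y]}), then GOTO on every symbol after a dot until no new states appear). It has 16 states:
  I0: { [Y → . ) D], [Y → . ) L], [Y → . )], [Y' → . Y] }  — shift
  I1: { [D → . ) D Y], [D → . / Y *], [L → . * Y D], [L → . a L], [Y → ) . D], [Y → ) . L], [Y → ) .] }  — shift, reduce
  I2: { [Y' → Y .] }  — accept
  I3: { [D → ) . D Y], [D → . ) D Y], [D → . / Y *] }  — shift
  I4: { [L → * . Y D], [Y → . ) D], [Y → . ) L], [Y → . )] }  — shift
  I5: { [D → / . Y *], [Y → . ) D], [Y → . ) L], [Y → . )] }  — shift
  I6: { [Y → ) D .] }  — reduce
  I7: { [Y → ) L .] }  — reduce
  I8: { [L → . * Y D], [L → . a L], [L → a . L] }  — shift
  I9: { [L → a L .] }  — reduce
  I10: { [D → / Y . *] }  — shift
  I11: { [D → / Y * .] }  — reduce
  I12: { [D → . ) D Y], [D → . / Y *], [L → * Y . D] }  — shift
  I13: { [L → * Y D .] }  — reduce
  I14: { [D → ) D . Y], [Y → . ) D], [Y → . ) L], [Y → . )] }  — shift
  I15: { [D → ) D Y .] }  — reduce

Conflict in state I1:
  Shift-reduce conflict between [Y → ) .] and [D → . ) D Y]
So the grammar is NOT LR(0).

Answer: No. Shift-reduce conflict between [Y → ) .] and [D → . ) D Y]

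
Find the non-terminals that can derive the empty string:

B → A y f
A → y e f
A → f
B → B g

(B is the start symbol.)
None

There are no ε-productions, so no non-terminal can derive ε.
No non-terminals are nullable.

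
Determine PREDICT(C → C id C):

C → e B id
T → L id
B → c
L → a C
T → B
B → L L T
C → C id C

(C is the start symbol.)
{ 'e' }

PREDICT(C → C id C) = (FIRST(RHS) \ {ε}) ∪ (FOLLOW(C) if ε ∈ FIRST(RHS), i.e. RHS ⇒* ε)
FIRST(C) = { 'e' }
FIRST(C id C) = { 'e' }
ε ∉ FIRST(C id C), so FOLLOW(C) is not added.
PREDICT(C → C id C) = { 'e' }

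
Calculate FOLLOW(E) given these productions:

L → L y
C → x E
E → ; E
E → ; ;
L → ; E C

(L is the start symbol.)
{ $, 'x', 'y' }

In C → x E: E is at the end, add FOLLOW(C)
In E → ; E: E is at the end; this adds FOLLOW(E) to itself — nothing new
In L → ; E C: E is followed by C, add FIRST(C) \ {ε} = { 'x' }

The FOLLOW sets referred to above (computed the same way, to a fixed point):
  FOLLOW(C) = { $, 'y' }

Taking the union: FOLLOW(E) = { $, 'x', 'y' }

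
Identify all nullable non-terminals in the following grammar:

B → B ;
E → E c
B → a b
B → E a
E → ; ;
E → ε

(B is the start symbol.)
{ 'E' }

ε-productions: E → ε
So E is immediately nullable.
No further non-terminal can be added: every production for the remaining non-terminals contains a terminal or a non-nullable non-terminal.
Nullable = { 'E' }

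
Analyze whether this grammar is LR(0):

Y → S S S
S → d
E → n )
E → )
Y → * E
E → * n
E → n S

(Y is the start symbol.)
Yes, the grammar is LR(0)

A grammar is LR(0) if no state in the canonical LR(0) collection has:
  - both a shift item (dot before a terminal) and a complete item (shift-reduce conflict), or
  - two or more complete items (reduce-reduce conflict; the accept item [Y' → Y .] counts as a complete item here).

Augment with Y' → Y and build the canonical LR(0) collection (I0 = CLOSURE({[Y' → . Y]}), then GOTO on every symbol after a dot until no new states appear). It has 14 states:
  I0: { [S → . d], [Y → . * E], [Y → . S S S], [Y' → . Y] }  — shift
  I1: { [E → . )], [E → . * n], [E → . n )], [E → . n S], [Y → * . E] }  — shift
  I2: { [S → . d], [Y → S . S S] }  — shift
  I3: { [Y' → Y .] }  — accept
  I4: { [S → d .] }  — reduce
  I5: { [S → . d], [Y → S S . S] }  — shift
  I6: { [Y → S S S .] }  — reduce
  I7: { [E → ) .] }  — reduce
  I8: { [E → * . n] }  — shift
  I9: { [Y → * E .] }  — reduce
  I10: { [E → n . )], [E → n . S], [S → . d] }  — shift
  I11: { [E → n ) .] }  — reduce
  I12: { [E → n S .] }  — reduce
  I13: { [E → * n .] }  — reduce

Every state is either a pure shift/goto state or contains exactly one complete item and nothing to shift — no conflicts. The grammar is LR(0).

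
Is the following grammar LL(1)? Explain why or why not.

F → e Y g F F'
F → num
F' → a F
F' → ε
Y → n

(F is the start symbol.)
No. Predict set conflict for F': { 'a' }

Relevant sets:
  FOLLOW(F') = { $, 'a' }

For F:
  PREDICT(F → e Y g F F') = { 'e' }
  PREDICT(F → num) = { 'num' }
For F':
  PREDICT(F' → a F) = { 'a' }
  PREDICT(F' → ε) = { $, 'a' }
Y has a single production, so nothing to check there.

Conflict found: Predict set conflict for F': { 'a' }
The grammar is NOT LL(1).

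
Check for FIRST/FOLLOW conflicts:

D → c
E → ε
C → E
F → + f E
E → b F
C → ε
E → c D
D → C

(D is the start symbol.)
A FIRST/FOLLOW conflict occurs when a non-terminal N has a nullable alternative N → β (β ⇒* ε) and another alternative N → α with FIRST(α) ∩ FOLLOW(N) ≠ ∅: on such a lookahead the parser cannot decide between expanding α and letting N vanish via β.

Nullable non-terminals: C, D, E.
FIRST sets used below: FIRST(E) = { 'b', 'c', ε }, FIRST(C) = { 'b', 'c', ε }

C: nullable alternative(s) C → E, C → ε; FOLLOW(C) = { $ }
  C → E: FIRST \ {ε} = { 'b', 'c' } — disjoint from FOLLOW(C)
  C → ε: FIRST \ {ε} = { } — disjoint from FOLLOW(C)

D: nullable alternative(s) D → C; FOLLOW(D) = { $ }
  D → c: FIRST \ {ε} = { 'c' } — disjoint from FOLLOW(D)
  D → C: FIRST \ {ε} = { 'b', 'c' } — this is the only nullable alternative, skip

E: nullable alternative(s) E → ε; FOLLOW(E) = { $ }
  E → ε: FIRST \ {ε} = { } — this is the only nullable alternative, skip
  E → b F: FIRST \ {ε} = { 'b' } — disjoint from FOLLOW(E)
  E → c D: FIRST \ {ε} = { 'c' } — disjoint from FOLLOW(E)

F has no nullable alternative, so no FIRST/FOLLOW check is needed there.

No FIRST/FOLLOW conflicts found.

Answer: No FIRST/FOLLOW conflicts.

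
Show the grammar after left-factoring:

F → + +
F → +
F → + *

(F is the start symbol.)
F → + F'
F' → +
F' → ε
F' → *

Left-factoring transforms A → αβ₁ | αβ₂ into A → αA' and A' → β₁ | β₂
(α is the longest common prefix among the alternatives). Repeat until
no nonterminal has two alternatives with a common prefix.

Round 1: F has alternatives sharing prefix '+'. Introduce F': F → + F'
  Add: F' → +
  Add: F' → ε
  Add: F' → *

No remaining common prefixes — done.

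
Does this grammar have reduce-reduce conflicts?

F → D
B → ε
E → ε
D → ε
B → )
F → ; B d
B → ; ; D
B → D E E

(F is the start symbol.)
A reduce-reduce conflict occurs when an LR(0) state has two complete items [A → α .] and [B → β .] — both call for a reduction, and with no lookahead the parser cannot choose between them.

Augment with F' → F and build the canonical LR(0) collection (I0 = CLOSURE({[F' → . F]}), then GOTO on every symbol after a dot until no new states appear). It has 13 states:
  I0: { [D → .], [F → . ; B d], [F → . D], [F' → . F] }  — shift, reduce
  I1: { [B → . )], [B → . ; ; D], [B → . D E E], [B → .], [D → .], [F → ; . B d] }  — shift, 2 reduces
  I2: { [F → D .] }  — reduce
  I3: { [F' → F .] }  — accept
  I4: { [B → ) .] }  — reduce
  I5: { [B → ; . ; D] }  — shift
  I6: { [F → ; B . d] }  — shift
  I7: { [B → D . E E], [E → .] }  — reduce
  I8: { [B → D E . E], [E → .] }  — reduce
  I9: { [B → D E E .] }  — reduce
  I10: { [F → ; B d .] }  — reduce
  I11: { [B → ; ; . D], [D → .] }  — reduce
  I12: { [B → ; ; D .] }  — reduce

I1 contains complete items [B → .], [D → .] — reduce-reduce conflict.

Answer: Yes — I1: [B → .] vs [D → .]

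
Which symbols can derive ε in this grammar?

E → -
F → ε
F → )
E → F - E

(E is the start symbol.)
ε-productions: F → ε
So F is immediately nullable.
No further non-terminal can be added: every production for the remaining non-terminals contains a terminal or a non-nullable non-terminal.
Nullable = { 'F' }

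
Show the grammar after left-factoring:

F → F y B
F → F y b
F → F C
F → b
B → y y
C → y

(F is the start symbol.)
F → F F'
F' → y F''
F'' → B
F'' → b
F' → C
F → b
B → y y
C → y

Left-factoring transforms A → αβ₁ | αβ₂ into A → αA' and A' → β₁ | β₂
(α is the longest common prefix among the alternatives). Repeat until
no nonterminal has two alternatives with a common prefix.

Round 1: F has alternatives sharing prefix 'F'. Introduce F': F → F F'
  Add: F' → y B
  Add: F' → y b
  Add: F' → C

Round 2: F' has alternatives sharing prefix 'y'. Introduce F'': F' → y F''
  Add: F'' → B
  Add: F'' → b

No remaining common prefixes — done.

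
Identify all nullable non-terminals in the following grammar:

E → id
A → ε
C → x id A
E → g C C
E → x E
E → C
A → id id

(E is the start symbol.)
{ 'A' }

A non-terminal is nullable if it can derive ε (the empty string): either it has an ε-production, or it has a production whose right-hand side consists entirely of nullable non-terminals.

ε-productions: A → ε
So A is immediately nullable.
No further non-terminal can be added: every production for the remaining non-terminals contains a terminal or a non-nullable non-terminal.
Nullable = { 'A' }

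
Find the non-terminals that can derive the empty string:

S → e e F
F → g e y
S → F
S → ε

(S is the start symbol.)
{ 'S' }

A non-terminal is nullable if it can derive ε (the empty string): either it has an ε-production, or it has a production whose right-hand side consists entirely of nullable non-terminals.

ε-productions: S → ε
So S is immediately nullable.
No further non-terminal can be added: every production for the remaining non-terminals contains a terminal or a non-nullable non-terminal.
Nullable = { 'S' }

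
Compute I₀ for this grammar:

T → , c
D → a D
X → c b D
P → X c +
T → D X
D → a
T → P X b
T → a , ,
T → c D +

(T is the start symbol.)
{ [D → . a D], [D → . a], [P → . X c +], [T → . , c], [T → . D X], [T → . P X b], [T → . a , ,], [T → . c D +], [T' → . T], [X → . c b D] }

First, augment the grammar with T' → T
I₀ = CLOSURE({ [T' → . T] }):
  [T' → . T] has the dot before T: add [T → . , c], [T → . D X], [T → . P X b], [T → . a , ,], [T → . c D +]
  [T → . D X] has the dot before D: add [D → . a D], [D → . a]
  [T → . P X b] has the dot before P: add [P → . X c +]
  [P → . X c +] has the dot before X: add [X → . c b D]
No further items can be added.

I₀ = { [D → . a D], [D → . a], [P → . X c +], [T → . , c], [T → . D X], [T → . P X b], [T → . a , ,], [T → . c D +], [T' → . T], [X → . c b D] }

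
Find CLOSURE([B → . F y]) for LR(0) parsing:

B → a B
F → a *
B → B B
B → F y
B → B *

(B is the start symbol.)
Start with: [B → . F y]
  [B → . F y] has the dot before F: add [F → . a *]
No further items can be added.

CLOSURE = { [B → . F y], [F → . a *] }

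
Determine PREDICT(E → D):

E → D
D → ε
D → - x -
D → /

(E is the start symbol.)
{ $, '-', '/' }

PREDICT(E → D) = (FIRST(RHS) \ {ε}) ∪ (FOLLOW(E) if ε ∈ FIRST(RHS), i.e. RHS ⇒* ε)
FIRST(D) = { '-', '/', ε }
FIRST(D) = { '-', '/', ε }
ε ∈ FIRST(D) (the right-hand side is nullable), so add FOLLOW(E) = { $ }
PREDICT(E → D) = { $, '-', '/' }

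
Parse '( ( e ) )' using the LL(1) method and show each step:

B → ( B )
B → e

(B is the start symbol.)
LL(1) parsing maintains a stack (initially the start symbol over $) and the input. At each step: if the stack top is a terminal, match it against the current input token; if it is a non-terminal N, replace it with the RHS of M[N, lookahead] (the unique production whose predict set contains the lookahead).

Stack is shown with the top on the left.

Stack      Input        Action
------------------------------
B $        ( ( e ) ) $  output B → ( B )
( B ) $    ( ( e ) ) $  match '('
B ) $      ( e ) ) $    output B → ( B )
( B ) ) $  ( e ) ) $    match '('
B ) ) $    e ) ) $      output B → e
e ) ) $    e ) ) $      match 'e'
) ) $      ) ) $        match ')'
) $        ) $          match ')'
$          $            accept

The string is accepted.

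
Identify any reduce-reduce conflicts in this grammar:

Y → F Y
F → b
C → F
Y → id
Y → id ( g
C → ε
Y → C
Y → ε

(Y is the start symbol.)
Yes — I0: [C → .] vs [Y → .]; I2: [C → .] vs [C → F .]

A reduce-reduce conflict occurs when an LR(0) state has two complete items [A → α .] and [B → β .] — both call for a reduction, and with no lookahead the parser cannot choose between them.

Augment with Y' → Y and build the canonical LR(0) collection (I0 = CLOSURE({[Y' → . Y]}), then GOTO on every symbol after a dot until no new states appear). It has 9 states:
  I0: { [C → . F], [C → .], [F → . b], [Y → . C], [Y → . F Y], [Y → . id ( g], [Y → . id], [Y → .], [Y' → . Y] }  — shift, 2 reduces
  I1: { [Y → C .] }  — reduce
  I2: { [C → . F], [C → .], [C → F .], [F → . b], [Y → . C], [Y → . F Y], [Y → . id ( g], [Y → . id], [Y → .], [Y → F . Y] }  — shift, 3 reduces
  I3: { [Y' → Y .] }  — accept
  I4: { [F → b .] }  — reduce
  I5: { [Y → id . ( g], [Y → id .] }  — shift, reduce
  I6: { [Y → id ( . g] }  — shift
  I7: { [Y → id ( g .] }  — reduce
  I8: { [Y → F Y .] }  — reduce

I0 contains complete items [C → .], [Y → .] — reduce-reduce conflict.
I2 contains complete items [C → .], [C → F .], [Y → .] — reduce-reduce conflict.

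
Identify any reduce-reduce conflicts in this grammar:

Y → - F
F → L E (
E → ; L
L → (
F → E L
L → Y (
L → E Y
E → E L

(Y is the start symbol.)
Yes — I11: [F → L E ( .] vs [L → ( .]; I15: [E → E L .] vs [F → E L .]

Augment with Y' → Y and build the canonical LR(0) collection (I0 = CLOSURE({[Y' → . Y]}), then GOTO on every symbol after a dot until no new states appear). It has 17 states:
  I0: { [Y → . - F], [Y' → . Y] }  — shift
  I1: { [E → . ; L], [E → . E L], [F → . E L], [F → . L E (], [L → . (], [L → . E Y], [L → . Y (], [Y → - . F], [Y → . - F] }  — shift
  I2: { [Y' → Y .] }  — accept
  I3: { [L → ( .] }  — reduce
  I4: { [E → . ; L], [E → . E L], [E → ; . L], [L → . (], [L → . E Y], [L → . Y (], [Y → . - F] }  — shift
  I5: { [E → . ; L], [E → . E L], [E → E . L], [F → E . L], [L → . (], [L → . E Y], [L → . Y (], [L → E . Y], [Y → . - F] }  — shift
  I6: { [Y → - F .] }  — reduce
  I7: { [E → . ; L], [E → . E L], [F → L . E (] }  — shift
  I8: { [L → Y . (] }  — shift
  I9: { [L → Y ( .] }  — reduce
  I10: { [E → . ; L], [E → . E L], [E → E . L], [F → L E . (], [L → . (], [L → . E Y], [L → . Y (], [Y → . - F] }  — shift
  I11: { [F → L E ( .], [L → ( .] }  — 2 reduces
  I12: { [E → . ; L], [E → . E L], [E → E . L], [L → . (], [L → . E Y], [L → . Y (], [L → E . Y], [Y → . - F] }  — shift
  I13: { [E → E L .] }  — reduce
  I14: { [L → E Y .], [L → Y . (] }  — shift, reduce
  I15: { [E → E L .], [F → E L .] }  — 2 reduces
  I16: { [E → ; L .] }  — reduce

I11 contains complete items [F → L E ( .], [L → ( .] — reduce-reduce conflict.
I15 contains complete items [E → E L .], [F → E L .] — reduce-reduce conflict.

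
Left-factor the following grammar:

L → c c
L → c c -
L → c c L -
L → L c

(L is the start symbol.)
L → c c L'
L' → ε
L' → -
L' → L -
L → L c

Left-factoring transforms A → αβ₁ | αβ₂ into A → αA' and A' → β₁ | β₂
(α is the longest common prefix among the alternatives). Repeat until
no nonterminal has two alternatives with a common prefix.

Round 1: L has alternatives sharing prefix 'c c'. Introduce L': L → c c L'
  Add: L' → ε
  Add: L' → -
  Add: L' → L -

No remaining common prefixes — done.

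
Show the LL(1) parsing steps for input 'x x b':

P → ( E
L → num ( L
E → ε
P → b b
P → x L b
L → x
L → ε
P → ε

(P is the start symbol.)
LL(1) parsing maintains a stack (initially the start symbol over $) and the input. At each step: if the stack top is a terminal, match it against the current input token; if it is a non-terminal N, replace it with the RHS of M[N, lookahead] (the unique production whose predict set contains the lookahead).

Stack is shown with the top on the left.

Stack    Input    Action
------------------------
P $      x x b $  output P → x L b
x L b $  x x b $  match 'x'
L b $    x b $    output L → x
x b $    x b $    match 'x'
b $      b $      match 'b'
$        $        accept

The string is accepted.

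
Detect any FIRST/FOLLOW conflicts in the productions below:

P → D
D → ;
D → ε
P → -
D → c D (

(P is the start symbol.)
Nullable non-terminals: D, P.
FIRST sets used below: FIRST(D) = { ';', 'c', ε }

D: nullable alternative(s) D → ε; FOLLOW(D) = { $, '(' }
  D → ;: FIRST \ {ε} = { ';' } — disjoint from FOLLOW(D)
  D → ε: FIRST \ {ε} = { } — this is the only nullable alternative, skip
  D → c D (: FIRST \ {ε} = { 'c' } — disjoint from FOLLOW(D)

P: nullable alternative(s) P → D; FOLLOW(P) = { $ }
  P → D: FIRST \ {ε} = { ';', 'c' } — this is the only nullable alternative, skip
  P → -: FIRST \ {ε} = { '-' } — disjoint from FOLLOW(P)

No FIRST/FOLLOW conflicts found.

Answer: No FIRST/FOLLOW conflicts.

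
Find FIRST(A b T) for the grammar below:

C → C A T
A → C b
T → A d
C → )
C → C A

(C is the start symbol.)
FIRST sets of the non-terminals involved (from the grammar, by fixed-point iteration):
  FIRST(A) = { ')' }

To compute FIRST(A b T), process the symbols left to right:
Symbol A is a non-terminal. Add FIRST(A) \ {ε} = { ')' }
A is not nullable (ε ∉ FIRST(A)), so stop here.
FIRST(A b T) = { ')' }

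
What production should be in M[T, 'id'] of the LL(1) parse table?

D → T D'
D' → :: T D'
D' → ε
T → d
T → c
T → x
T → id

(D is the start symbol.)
To find M[T, 'id'], we find productions for T where 'id' is in the predict set (PREDICT(N → α) = (FIRST(α) \ {ε}) ∪ (FOLLOW(N) if α ⇒* ε)).

T → d: PREDICT = { 'd' }
T → c: PREDICT = { 'c' }
T → x: PREDICT = { 'x' }
T → id: PREDICT = { 'id' }
  'id' is in predict set, so this production goes in M[T, 'id']

M[T, 'id'] = T → id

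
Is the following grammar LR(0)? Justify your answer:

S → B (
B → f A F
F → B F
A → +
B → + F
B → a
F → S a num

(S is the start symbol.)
Yes, the grammar is LR(0)

A grammar is LR(0) if no state in the canonical LR(0) collection has:
  - both a shift item (dot before a terminal) and a complete item (shift-reduce conflict), or
  - two or more complete items (reduce-reduce conflict; the accept item [S' → S .] counts as a complete item here).

Augment with S' → S and build the canonical LR(0) collection (I0 = CLOSURE({[S' → . S]}), then GOTO on every symbol after a dot until no new states appear). It has 16 states:
  I0: { [B → . + F], [B → . a], [B → . f A F], [S → . B (], [S' → . S] }  — shift
  I1: { [B → + . F], [B → . + F], [B → . a], [B → . f A F], [F → . B F], [F → . S a num], [S → . B (] }  — shift
  I2: { [S → B . (] }  — shift
  I3: { [S' → S .] }  — accept
  I4: { [B → a .] }  — reduce
  I5: { [A → . +], [B → f . A F] }  — shift
  I6: { [A → + .] }  — reduce
  I7: { [B → . + F], [B → . a], [B → . f A F], [B → f A . F], [F → . B F], [F → . S a num], [S → . B (] }  — shift
  I8: { [B → . + F], [B → . a], [B → . f A F], [F → . B F], [F → . S a num], [F → B . F], [S → . B (], [S → B . (] }  — shift
  I9: { [B → f A F .] }  — reduce
  I10: { [F → S . a num] }  — shift
  I11: { [F → S a . num] }  — shift
  I12: { [F → S a num .] }  — reduce
  I13: { [S → B ( .] }  — reduce
  I14: { [F → B F .] }  — reduce
  I15: { [B → + F .] }  — reduce

Every state is either a pure shift/goto state or contains exactly one complete item and nothing to shift — no conflicts. The grammar is LR(0).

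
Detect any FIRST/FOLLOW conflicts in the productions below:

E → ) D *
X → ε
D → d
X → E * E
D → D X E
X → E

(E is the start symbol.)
A FIRST/FOLLOW conflict occurs when a non-terminal N has a nullable alternative N → β (β ⇒* ε) and another alternative N → α with FIRST(α) ∩ FOLLOW(N) ≠ ∅: on such a lookahead the parser cannot decide between expanding α and letting N vanish via β.

Nullable non-terminals: X.
FIRST sets used below: FIRST(E) = { ')' }

X: nullable alternative(s) X → ε; FOLLOW(X) = { ')' }
  X → ε: FIRST \ {ε} = { } — this is the only nullable alternative, skip
  X → E * E: FIRST \ {ε} = { ')' } — overlaps FOLLOW(X) on { ')' }: CONFLICT
  X → E: FIRST \ {ε} = { ')' } — overlaps FOLLOW(X) on { ')' }: CONFLICT

D, E have no nullable alternative, so no FIRST/FOLLOW check is needed there.

So the grammar has 2 FIRST/FOLLOW conflicts (marked CONFLICT above).

Answer: Yes. X → E '*' E with FOLLOW(X) on { ')' }; X → E with FOLLOW(X) on { ')' }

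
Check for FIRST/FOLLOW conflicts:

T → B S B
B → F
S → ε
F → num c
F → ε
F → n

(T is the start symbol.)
A FIRST/FOLLOW conflict occurs when a non-terminal N has a nullable alternative N → β (β ⇒* ε) and another alternative N → α with FIRST(α) ∩ FOLLOW(N) ≠ ∅: on such a lookahead the parser cannot decide between expanding α and letting N vanish via β.

Nullable non-terminals: B, F, S, T.
B has a nullable alternative but only one production, so nothing to check.

F: nullable alternative(s) F → ε; FOLLOW(F) = { $, 'n', 'num' }
  F → num c: FIRST \ {ε} = { 'num' } — overlaps FOLLOW(F) on { 'num' }: CONFLICT
  F → ε: FIRST \ {ε} = { } — this is the only nullable alternative, skip
  F → n: FIRST \ {ε} = { 'n' } — overlaps FOLLOW(F) on { 'n' }: CONFLICT
S has a nullable alternative but only one production, so nothing to check.
T has a nullable alternative but only one production, so nothing to check.

So the grammar has 2 FIRST/FOLLOW conflicts (marked CONFLICT above).

Answer: Yes. F → num c with FOLLOW(F) on { 'num' }; F → n with FOLLOW(F) on { 'n' }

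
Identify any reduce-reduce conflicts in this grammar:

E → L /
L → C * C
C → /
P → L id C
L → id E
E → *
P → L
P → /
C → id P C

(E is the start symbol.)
Yes — I7: [C → / .] vs [P → / .]

Augment with E' → E and build the canonical LR(0) collection (I0 = CLOSURE({[E' → . E]}), then GOTO on every symbol after a dot until no new states appear). It has 19 states:
  I0: { [C → . /], [C → . id P C], [E → . *], [E → . L /], [E' → . E], [L → . C * C], [L → . id E] }  — shift
  I1: { [E → * .] }  — reduce
  I2: { [C → / .] }  — reduce
  I3: { [L → C . * C] }  — shift
  I4: { [E' → E .] }  — accept
  I5: { [E → L . /] }  — shift
  I6: { [C → . /], [C → . id P C], [C → id . P C], [E → . *], [E → . L /], [L → . C * C], [L → . id E], [L → id . E], [P → . /], [P → . L id C], [P → . L] }  — shift
  I7: { [C → / .], [P → / .] }  — 2 reduces
  I8: { [L → id E .] }  — reduce
  I9: { [E → L . /], [P → L . id C], [P → L .] }  — shift, reduce
  I10: { [C → . /], [C → . id P C], [C → id P . C] }  — shift
  I11: { [C → id P C .] }  — reduce
  I12: { [C → . /], [C → . id P C], [C → id . P C], [L → . C * C], [L → . id E], [P → . /], [P → . L id C], [P → . L] }  — shift
  I13: { [P → L . id C], [P → L .] }  — shift, reduce
  I14: { [C → . /], [C → . id P C], [P → L id . C] }  — shift
  I15: { [P → L id C .] }  — reduce
  I16: { [E → L / .] }  — reduce
  I17: { [C → . /], [C → . id P C], [L → C * . C] }  — shift
  I18: { [L → C * C .] }  — reduce

I7 contains complete items [C → / .], [P → / .] — reduce-reduce conflict.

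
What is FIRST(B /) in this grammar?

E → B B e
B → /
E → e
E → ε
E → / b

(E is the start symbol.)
{ '/' }

FIRST sets of the non-terminals involved (from the grammar, by fixed-point iteration):
  FIRST(B) = { '/' }

To compute FIRST(B /), process the symbols left to right:
Symbol B is a non-terminal. Add FIRST(B) \ {ε} = { '/' }
B is not nullable (ε ∉ FIRST(B)), so stop here.
FIRST(B /) = { '/' }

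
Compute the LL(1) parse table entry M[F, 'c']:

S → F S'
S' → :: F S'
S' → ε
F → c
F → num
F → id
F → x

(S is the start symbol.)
To find M[F, 'c'], we find productions for F where 'c' is in the predict set (PREDICT(N → α) = (FIRST(α) \ {ε}) ∪ (FOLLOW(N) if α ⇒* ε)).

F → c: PREDICT = { 'c' }
  'c' is in predict set, so this production goes in M[F, 'c']
F → num: PREDICT = { 'num' }
F → id: PREDICT = { 'id' }
F → x: PREDICT = { 'x' }

M[F, 'c'] = F → c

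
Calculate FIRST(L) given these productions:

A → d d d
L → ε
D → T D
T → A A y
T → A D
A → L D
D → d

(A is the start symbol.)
{ ε }

From L → ε:
  - ε-production, so ε ∈ FIRST(L)

Collecting: FIRST(L) = { ε }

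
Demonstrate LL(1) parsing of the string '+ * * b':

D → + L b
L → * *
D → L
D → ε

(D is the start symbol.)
LL(1) parsing maintains a stack (initially the start symbol over $) and the input. At each step: if the stack top is a terminal, match it against the current input token; if it is a non-terminal N, replace it with the RHS of M[N, lookahead] (the unique production whose predict set contains the lookahead).

Stack is shown with the top on the left.

Stack    Input      Action
--------------------------
D $      + * * b $  output D → + L b
+ L b $  + * * b $  match '+'
L b $    * * b $    output L → * *
* * b $  * * b $    match '*'
* b $    * b $      match '*'
b $      b $        match 'b'
$        $          accept

The string is accepted.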